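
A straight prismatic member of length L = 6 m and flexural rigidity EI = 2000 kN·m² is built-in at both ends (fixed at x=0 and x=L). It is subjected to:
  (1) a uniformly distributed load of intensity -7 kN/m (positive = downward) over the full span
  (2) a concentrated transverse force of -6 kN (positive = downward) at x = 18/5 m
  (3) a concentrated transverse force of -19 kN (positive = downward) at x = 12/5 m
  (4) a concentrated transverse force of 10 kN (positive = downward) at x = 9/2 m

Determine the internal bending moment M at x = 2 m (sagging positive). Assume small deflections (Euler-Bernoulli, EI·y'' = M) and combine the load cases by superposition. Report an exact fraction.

M(2) = -31327/2000 kN·m

Load 1 — uniform load w=-7 kN/m over full span:
  M_1 = wLx/2 - wL²/12 - wx²/2 = (-7)·6·2/2 - (-7)·6²/12 - (-7)·2²/2 = -7 kN·m
Load 2 — point force P=-6 kN at a=18/5 m (b=L-a=12/5):
  M_2 = Pb²(3a+b)x/L³ - Pab²/L²  [x≤a] = (-6)·(12/5)²·(3·(18/5)+(12/5))·2/6³ - (-6)·(18/5)·(12/5)²/6² = -96/125 kN·m
Load 3 — point force P=-19 kN at a=12/5 m (b=L-a=18/5):
  M_3 = Pb²(3a+b)x/L³ - Pab²/L²  [x≤a] = (-19)·(18/5)²·(3·(12/5)+(18/5))·2/6³ - (-19)·(12/5)·(18/5)²/6² = -1026/125 kN·m
Load 4 — point force P=10 kN at a=9/2 m (b=L-a=3/2):
  M_4 = Pb²(3a+b)x/L³ - Pab²/L²  [x≤a] = 10·(3/2)²·(3·(9/2)+(3/2))·2/6³ - 10·(9/2)·(3/2)²/6² = 5/16 kN·m
Superposition: M = Σ M_i = -31327/2000 kN·m ≈ -15.663500 kN·m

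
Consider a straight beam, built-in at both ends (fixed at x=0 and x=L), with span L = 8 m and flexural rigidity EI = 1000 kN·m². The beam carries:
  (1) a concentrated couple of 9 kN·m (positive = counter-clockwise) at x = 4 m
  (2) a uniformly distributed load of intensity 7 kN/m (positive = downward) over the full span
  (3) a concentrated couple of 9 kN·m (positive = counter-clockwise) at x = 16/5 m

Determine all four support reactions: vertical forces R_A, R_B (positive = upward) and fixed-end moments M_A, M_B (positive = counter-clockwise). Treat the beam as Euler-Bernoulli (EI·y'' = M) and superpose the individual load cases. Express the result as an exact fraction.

Load 1 — applied couple M₀=9 kN·m at a=4 m (b=L-a=4):
  R_A = 6M₀ab/L³ = 6·9·4·4/8³ = 27/16 kN
  M_A = M₀b(2a-b)/L² = 9·4·(2·4-4)/8² = 9/4 kN·m
  R_B = -6M₀ab/L³ = -6·9·4·4/8³ = -27/16 kN
  M_B = M₀a(2b-a)/L² = 9·4·(2·4-4)/8² = 9/4 kN·m
Load 2 — uniform load w=7 kN/m over full span:
  R_A = wL/2 = 7·8/2 = 28 kN
  M_A = wL²/12 = 7·8²/12 = 112/3 kN·m
  R_B = wL/2 = 7·8/2 = 28 kN
  M_B = -wL²/12 = -7·8²/12 = -112/3 kN·m
Load 3 — applied couple M₀=9 kN·m at a=16/5 m (b=L-a=24/5):
  R_A = 6M₀ab/L³ = 6·9·(16/5)·(24/5)/8³ = 81/50 kN
  M_A = M₀b(2a-b)/L² = 9·(24/5)·(2·(16/5)-(24/5))/8² = 27/25 kN·m
  R_B = -6M₀ab/L³ = -6·9·(16/5)·(24/5)/8³ = -81/50 kN
  M_B = M₀a(2b-a)/L² = 9·(16/5)·(2·(24/5)-(16/5))/8² = 72/25 kN·m
Superposition: R_A = 12523/400 kN, M_A = 12199/300 kN·m, R_B = 9877/400 kN, M_B = -9661/300 kN·m

R_A = 12523/400 kN, M_A = 12199/300 kN·m, R_B = 9877/400 kN, M_B = -9661/300 kN·m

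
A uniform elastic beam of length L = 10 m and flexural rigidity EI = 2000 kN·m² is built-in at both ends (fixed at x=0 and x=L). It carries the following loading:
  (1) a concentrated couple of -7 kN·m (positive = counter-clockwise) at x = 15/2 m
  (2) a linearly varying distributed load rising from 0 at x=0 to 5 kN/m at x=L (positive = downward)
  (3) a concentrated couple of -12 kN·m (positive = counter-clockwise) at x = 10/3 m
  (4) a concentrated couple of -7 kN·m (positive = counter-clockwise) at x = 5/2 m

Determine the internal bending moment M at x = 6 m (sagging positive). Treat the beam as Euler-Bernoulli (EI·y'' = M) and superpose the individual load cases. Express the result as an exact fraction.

M(6) = 1339/120 kN·m

Load 1 — applied couple M₀=-7 kN·m at a=15/2 m (b=L-a=5/2):
  M_1 = R_Ax - M_A  [x≤a] with R_A=-63/80, M_A=-35/16 = (-63/80)·6 - (-35/16) = -203/80 kN·m
Load 2 — triangular load w₀=5 kN/m (0→w₀ over full span):
  M_2 = 3w₀Lx/20 - w₀L²/30 - w₀x³/(6L) = 3·5·10·6/20 - 5·10²/30 - 5·6³/(6·10) = 31/3 kN·m
Load 3 — applied couple M₀=-12 kN·m at a=10/3 m (b=L-a=20/3):
  M_3 = R_Ax - M_A - M₀  [x>a] with R_A=-8/5, M_A=0 = (-8/5)·6 - 0 - (-12) = 12/5 kN·m
Load 4 — applied couple M₀=-7 kN·m at a=5/2 m (b=L-a=15/2):
  M_4 = R_Ax - M_A - M₀  [x>a] with R_A=-63/80, M_A=21/16 = (-63/80)·6 - (21/16) - (-7) = 77/80 kN·m
Superposition: M = Σ M_i = 1339/120 kN·m ≈ 11.158333 kN·m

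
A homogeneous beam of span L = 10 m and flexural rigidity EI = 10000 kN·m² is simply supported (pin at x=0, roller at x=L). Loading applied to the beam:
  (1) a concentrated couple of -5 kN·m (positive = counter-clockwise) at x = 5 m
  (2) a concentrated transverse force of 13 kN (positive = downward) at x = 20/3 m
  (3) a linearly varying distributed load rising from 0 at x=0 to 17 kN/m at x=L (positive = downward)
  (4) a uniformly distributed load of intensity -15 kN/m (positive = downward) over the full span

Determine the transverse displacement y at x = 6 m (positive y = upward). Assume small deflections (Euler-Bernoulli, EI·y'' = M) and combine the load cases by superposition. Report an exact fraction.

y(6) = 374167/6750000 m

Load 1 — applied couple M₀=-5 kN·m at a=5 m (b=L-a=5):
  y_1 = (M₀x³/(6L)-M₀(x-a)²/2+C₁x)/EI  [x>a] with C₁=M₀(3b²-L²)/(6L)=25/12 = ((-5)·6³/(6·10)-(-5)·(6-5)²/2+(25/12)·6)/10000 = -3/10000 m
Load 2 — point force P=13 kN at a=20/3 m (b=L-a=10/3):
  y_2 = -Pbx(L²-b²-x²)/(6LEI)  [x≤a] = -13·(10/3)·6·(10²-(10/3)²-6²)/(6·10·10000) = -1547/67500 m
Load 3 — triangular load w₀=17 kN/m (0→w₀ over full span):
  y_3 = -w₀x(7L⁴-10L²x²+3x⁴)/(360LEI) = -17·6·(7·10⁴-10·10²·6²+3·6⁴)/(360·10·10000) = -5032/46875 m
Load 4 — uniform load w=-15 kN/m over full span:
  y_4 = -wx(L³-2Lx²+x³)/(24EI) = -(-15)·6·(10³-2·10·6²+6³)/(24·10000) = 93/500 m
Superposition: y = Σ y_i = 374167/6750000 m ≈ 0.055432 m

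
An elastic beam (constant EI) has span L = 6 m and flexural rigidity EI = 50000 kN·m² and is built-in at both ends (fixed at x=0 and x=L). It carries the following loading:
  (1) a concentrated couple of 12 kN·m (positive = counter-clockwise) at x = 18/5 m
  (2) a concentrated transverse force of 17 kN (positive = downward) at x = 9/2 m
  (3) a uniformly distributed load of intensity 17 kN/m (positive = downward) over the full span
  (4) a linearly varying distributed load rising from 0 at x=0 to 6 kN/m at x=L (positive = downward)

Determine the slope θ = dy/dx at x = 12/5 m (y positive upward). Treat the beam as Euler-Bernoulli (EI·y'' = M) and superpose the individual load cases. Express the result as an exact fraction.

θ(12/5) = -4509/10000000 rad

Load 1 — applied couple M₀=12 kN·m at a=18/5 m (b=L-a=12/5):
  θ_1 = (R_Ax²/2 - M_Ax)/EI  [x≤a] with R_A=72/25, M_A=96/25 = ((72/25)·(12/5)²/2 - (96/25)·(12/5))/50000 = -36/1953125 rad
Load 2 — point force P=17 kN at a=9/2 m (b=L-a=3/2):
  θ_2 = -Pb²x(2aL-(3a+b)x)/(2L³EI)  [x≤a] = -17·(3/2)²·(12/5)·(2·(9/2)·6-(3·(9/2)+(3/2))·(12/5))/(2·6³·50000) = -153/2000000 rad
Load 3 — uniform load w=17 kN/m over full span:
  θ_3 = -wx(L-x)(L-2x)/(12EI) = -17·(12/5)·(6-(12/5))·(6-2·(12/5))/(12·50000) = -459/1562500 rad
Load 4 — triangular load w₀=6 kN/m (0→w₀ over full span):
  θ_4 = -w₀(2x(L-x)(L-2x)(x+2L)+x²(L-x)²)/(120LEI) = -6·(2·(12/5)·(6-(12/5))·(6-2·(12/5))·((12/5)+2·6)+(12/5)²·(6-(12/5))²)/(120·6·50000) = -243/3906250 rad
Superposition: θ = Σ θ_i = -4509/10000000 rad ≈ -0.000451 rad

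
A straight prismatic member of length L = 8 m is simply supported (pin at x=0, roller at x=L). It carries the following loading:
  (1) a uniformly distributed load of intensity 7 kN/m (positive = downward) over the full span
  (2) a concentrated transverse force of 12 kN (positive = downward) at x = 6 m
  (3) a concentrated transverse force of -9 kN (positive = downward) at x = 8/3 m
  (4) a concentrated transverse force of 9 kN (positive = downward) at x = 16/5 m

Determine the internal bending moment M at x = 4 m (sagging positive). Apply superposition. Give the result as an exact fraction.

M(4) = 352/5 kN·m

Load 1 — uniform load w=7 kN/m over full span:
  M_1 = wx(L-x)/2 = 7·4·(8-4)/2 = 56 kN·m
Load 2 — point force P=12 kN at a=6 m (b=L-a=2):
  M_2 = Pbx/L  [x≤a] = 12·2·4/8 = 12 kN·m
Load 3 — point force P=-9 kN at a=8/3 m (b=L-a=16/3):
  M_3 = Pa(L-x)/L  [x>a] = (-9)·(8/3)·(8-4)/8 = -12 kN·m
Load 4 — point force P=9 kN at a=16/5 m (b=L-a=24/5):
  M_4 = Pa(L-x)/L  [x>a] = 9·(16/5)·(8-4)/8 = 72/5 kN·m
Superposition: M = Σ M_i = 352/5 kN·m ≈ 70.400000 kN·m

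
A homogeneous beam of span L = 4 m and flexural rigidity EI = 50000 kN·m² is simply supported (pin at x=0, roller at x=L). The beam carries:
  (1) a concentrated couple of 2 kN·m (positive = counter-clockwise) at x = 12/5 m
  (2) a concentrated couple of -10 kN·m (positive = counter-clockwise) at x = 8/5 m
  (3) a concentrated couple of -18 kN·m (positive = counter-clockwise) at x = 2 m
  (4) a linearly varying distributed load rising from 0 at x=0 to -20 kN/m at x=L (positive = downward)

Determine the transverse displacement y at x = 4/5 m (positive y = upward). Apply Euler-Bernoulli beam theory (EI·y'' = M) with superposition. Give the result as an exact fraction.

Load 1 — applied couple M₀=2 kN·m at a=12/5 m (b=L-a=8/5):
  y_1 = (M₀x³/(6L)+C₁x)/EI  [x≤a] with C₁=M₀(3b²-L²)/(6L)=-52/75 = (2·(4/5)³/(6·4)+(-52/75)·(4/5))/50000 = -4/390625 m
Load 2 — applied couple M₀=-10 kN·m at a=8/5 m (b=L-a=12/5):
  y_2 = (M₀x³/(6L)+C₁x)/EI  [x≤a] with C₁=M₀(3b²-L²)/(6L)=-8/15 = ((-10)·(4/5)³/(6·4)+(-8/15)·(4/5))/50000 = -1/78125 m
Load 3 — applied couple M₀=-18 kN·m at a=2 m (b=L-a=2):
  y_3 = (M₀x³/(6L)+C₁x)/EI  [x≤a] with C₁=M₀(3b²-L²)/(6L)=3 = ((-18)·(4/5)³/(6·4)+3·(4/5))/50000 = 63/1562500 m
Load 4 — triangular load w₀=-20 kN/m (0→w₀ over full span):
  y_4 = -w₀x(7L⁴-10L²x²+3x⁴)/(360LEI) = -(-20)·(4/5)·(7·4⁴-10·4²·(4/5)²+3·(4/5)⁴)/(360·4·50000) = 11008/29296875 m
Superposition: y = Σ y_i = 46057/117187500 m ≈ 0.000393 m

y(4/5) = 46057/117187500 m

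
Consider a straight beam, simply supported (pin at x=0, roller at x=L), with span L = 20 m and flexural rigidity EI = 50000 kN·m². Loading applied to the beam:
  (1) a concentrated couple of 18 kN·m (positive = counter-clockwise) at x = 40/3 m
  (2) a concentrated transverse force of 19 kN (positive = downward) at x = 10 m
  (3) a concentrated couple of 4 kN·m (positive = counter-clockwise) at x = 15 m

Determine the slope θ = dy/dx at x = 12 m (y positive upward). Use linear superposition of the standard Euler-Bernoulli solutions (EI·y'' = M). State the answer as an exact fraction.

Load 1 — applied couple M₀=18 kN·m at a=40/3 m (b=L-a=20/3):
  θ_1 = (M₀x²/(2L)+C₁)/EI  [x≤a] with C₁=M₀(3b²-L²)/(6L)=-40 = (18·12²/(2·20)+(-40))/50000 = 31/62500 rad
Load 2 — point force P=19 kN at a=10 m (b=L-a=10):
  θ_2 = -Pa(2L²-6Lx+3x²+a²)/(6LEI)  [x>a] = -19·10·(2·20²-6·20·12+3·12²+10²)/(6·20·50000) = 171/50000 rad
Load 3 — applied couple M₀=4 kN·m at a=15 m (b=L-a=5):
  θ_3 = (M₀x²/(2L)+C₁)/EI  [x≤a] with C₁=M₀(3b²-L²)/(6L)=-65/6 = (4·12²/(2·20)+(-65/6))/50000 = 107/1500000 rad
Superposition: θ = Σ θ_i = 5981/1500000 rad ≈ 0.003987 rad

θ(12) = 5981/1500000 rad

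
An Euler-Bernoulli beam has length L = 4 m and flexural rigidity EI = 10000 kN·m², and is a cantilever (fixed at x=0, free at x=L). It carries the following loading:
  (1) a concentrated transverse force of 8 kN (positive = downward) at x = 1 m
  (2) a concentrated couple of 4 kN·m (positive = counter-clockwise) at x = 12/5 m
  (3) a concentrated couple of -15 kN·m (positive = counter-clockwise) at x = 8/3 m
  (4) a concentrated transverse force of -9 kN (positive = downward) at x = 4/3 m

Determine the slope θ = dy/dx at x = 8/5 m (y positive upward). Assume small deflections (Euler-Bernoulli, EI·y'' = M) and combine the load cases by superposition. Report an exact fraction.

Load 1 — point force P=8 kN at a=1 m (b=L-a=3):
  θ_1 = -Pa²/(2EI)  [x>a] = -8·1²/(2·10000) = -1/2500 rad
Load 2 — applied couple M₀=4 kN·m at a=12/5 m (b=L-a=8/5):
  θ_2 = M₀x/EI  [x≤a] = 4·(8/5)/10000 = 2/3125 rad
Load 3 — applied couple M₀=-15 kN·m at a=8/3 m (b=L-a=4/3):
  θ_3 = M₀x/EI  [x≤a] = (-15)·(8/5)/10000 = -3/1250 rad
Load 4 — point force P=-9 kN at a=4/3 m (b=L-a=8/3):
  θ_4 = -Pa²/(2EI)  [x>a] = -(-9)·(4/3)²/(2·10000) = 1/1250 rad
Superposition: θ = Σ θ_i = -17/12500 rad ≈ -0.001360 rad

θ(8/5) = -17/12500 rad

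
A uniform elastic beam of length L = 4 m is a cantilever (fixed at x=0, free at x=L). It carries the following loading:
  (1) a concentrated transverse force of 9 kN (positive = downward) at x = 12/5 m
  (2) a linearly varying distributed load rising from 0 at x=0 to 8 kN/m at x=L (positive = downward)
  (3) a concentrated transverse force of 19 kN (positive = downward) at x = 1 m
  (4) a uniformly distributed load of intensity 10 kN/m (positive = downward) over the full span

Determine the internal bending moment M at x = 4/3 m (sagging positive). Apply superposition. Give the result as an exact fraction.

M(4/3) = -27248/405 kN·m

Load 1 — point force P=9 kN at a=12/5 m (b=L-a=8/5):
  M_1 = -P(a-x)  [x≤a] = -9·((12/5)-(4/3)) = -48/5 kN·m
Load 2 — triangular load w₀=8 kN/m (0→w₀ over full span):
  M_2 = w₀Lx/2 - w₀L²/3 - w₀x³/(6L) = 8·4·(4/3)/2 - 8·4²/3 - 8·(4/3)³/(6·4) = -1792/81 kN·m
Load 3 — point force P=19 kN at a=1 m (b=L-a=3):
  M_3 = 0  [x>a] = 0 kN·m
Load 4 — uniform load w=10 kN/m over full span:
  M_4 = -w(L-x)²/2 = -10·(4-(4/3))²/2 = -320/9 kN·m
Superposition: M = Σ M_i = -27248/405 kN·m ≈ -67.279012 kN·m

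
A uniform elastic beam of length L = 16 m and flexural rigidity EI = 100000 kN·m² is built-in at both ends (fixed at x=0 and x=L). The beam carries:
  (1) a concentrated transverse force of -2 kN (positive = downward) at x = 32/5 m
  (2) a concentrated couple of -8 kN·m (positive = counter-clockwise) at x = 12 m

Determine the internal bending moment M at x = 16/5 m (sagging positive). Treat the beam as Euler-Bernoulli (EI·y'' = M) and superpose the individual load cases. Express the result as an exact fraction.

Load 1 — point force P=-2 kN at a=32/5 m (b=L-a=48/5):
  M_1 = Pb²(3a+b)x/L³ - Pab²/L²  [x≤a] = (-2)·(48/5)²·(3·(32/5)+(48/5))·(16/5)/16³ - (-2)·(32/5)·(48/5)²/16² = 288/625 kN·m
Load 2 — applied couple M₀=-8 kN·m at a=12 m (b=L-a=4):
  M_2 = R_Ax - M_A  [x≤a] with R_A=-9/16, M_A=-5/2 = (-9/16)·(16/5) - (-5/2) = 7/10 kN·m
Superposition: M = Σ M_i = 1451/1250 kN·m ≈ 1.160800 kN·m

M(16/5) = 1451/1250 kN·m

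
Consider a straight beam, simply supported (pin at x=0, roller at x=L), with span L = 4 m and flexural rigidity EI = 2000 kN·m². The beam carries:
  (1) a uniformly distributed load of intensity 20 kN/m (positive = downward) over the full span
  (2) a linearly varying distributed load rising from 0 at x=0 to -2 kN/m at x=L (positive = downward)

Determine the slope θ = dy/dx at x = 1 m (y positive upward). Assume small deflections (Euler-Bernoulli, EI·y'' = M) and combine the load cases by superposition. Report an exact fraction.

θ(1) = -25073/1440000 rad

Load 1 — uniform load w=20 kN/m over full span:
  θ_1 = -w(L³-6Lx²+4x³)/(24EI) = -20·(4³-6·4·1²+4·1³)/(24·2000) = -11/600 rad
Load 2 — triangular load w₀=-2 kN/m (0→w₀ over full span):
  θ_2 = -w₀(7L⁴-30L²x²+15x⁴)/(360LEI) = -(-2)·(7·4⁴-30·4²·1²+15·1⁴)/(360·4·2000) = 1327/1440000 rad
Superposition: θ = Σ θ_i = -25073/1440000 rad ≈ -0.017412 rad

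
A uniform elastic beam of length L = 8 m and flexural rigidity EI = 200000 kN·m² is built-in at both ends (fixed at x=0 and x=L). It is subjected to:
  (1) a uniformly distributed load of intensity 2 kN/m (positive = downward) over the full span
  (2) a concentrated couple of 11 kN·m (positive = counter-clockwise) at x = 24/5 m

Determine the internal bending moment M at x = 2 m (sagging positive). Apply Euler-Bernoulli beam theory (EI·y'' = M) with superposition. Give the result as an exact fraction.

Load 1 — uniform load w=2 kN/m over full span:
  M_1 = wLx/2 - wL²/12 - wx²/2 = 2·8·2/2 - 2·8²/12 - 2·2²/2 = 4/3 kN·m
Load 2 — applied couple M₀=11 kN·m at a=24/5 m (b=L-a=16/5):
  M_2 = R_Ax - M_A  [x≤a] with R_A=99/50, M_A=88/25 = (99/50)·2 - (88/25) = 11/25 kN·m
Superposition: M = Σ M_i = 133/75 kN·m ≈ 1.773333 kN·m

M(2) = 133/75 kN·m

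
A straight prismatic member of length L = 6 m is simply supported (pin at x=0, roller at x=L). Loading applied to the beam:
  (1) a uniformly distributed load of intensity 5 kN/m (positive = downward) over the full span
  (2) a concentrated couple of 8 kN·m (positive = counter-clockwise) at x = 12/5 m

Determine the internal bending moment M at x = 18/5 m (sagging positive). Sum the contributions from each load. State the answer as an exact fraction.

Load 1 — uniform load w=5 kN/m over full span:
  M_1 = wx(L-x)/2 = 5·(18/5)·(6-(18/5))/2 = 108/5 kN·m
Load 2 — applied couple M₀=8 kN·m at a=12/5 m (b=L-a=18/5):
  M_2 = M₀x/L - M₀  [x>a] = 8·(18/5)/6 - 8 = -16/5 kN·m
Superposition: M = Σ M_i = 92/5 kN·m ≈ 18.400000 kN·m

M(18/5) = 92/5 kN·m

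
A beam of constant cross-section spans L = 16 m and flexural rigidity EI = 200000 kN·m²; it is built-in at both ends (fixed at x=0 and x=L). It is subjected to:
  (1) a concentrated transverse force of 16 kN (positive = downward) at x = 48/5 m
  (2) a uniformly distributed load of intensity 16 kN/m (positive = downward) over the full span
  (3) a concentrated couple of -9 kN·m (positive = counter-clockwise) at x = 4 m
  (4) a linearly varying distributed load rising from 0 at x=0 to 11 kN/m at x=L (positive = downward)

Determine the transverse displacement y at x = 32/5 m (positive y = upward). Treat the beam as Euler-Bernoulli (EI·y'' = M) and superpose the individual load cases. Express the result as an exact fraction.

Load 1 — point force P=16 kN at a=48/5 m (b=L-a=32/5):
  y_1 = -Pb²x²(3aL-(3a+b)x)/(6L³EI)  [x≤a] = -16·(32/5)²·(32/5)²·(3·(48/5)·16-(3·(48/5)+(32/5))·(32/5))/(6·16³·200000) = -188416/146484375 m
Load 2 — uniform load w=16 kN/m over full span:
  y_2 = -wx²(L-x)²/(24EI) = -16·(32/5)²·(16-(32/5))²/(24·200000) = -24576/1953125 m
Load 3 — applied couple M₀=-9 kN·m at a=4 m (b=L-a=12):
  y_3 = (R_Ax³/6 - M_Ax²/2 - M₀(x-a)²/2)/EI  [x>a] with R_A=-81/128, M_A=27/16 = ((-81/128)·(32/5)³/6 - (27/16)·(32/5)²/2 - (-9)·((32/5)-4)²/2)/200000 = -567/3125000 m
Load 4 — triangular load w₀=11 kN/m (0→w₀ over full span):
  y_4 = -w₀x²(L-x)²(x+2L)/(120LEI) = -11·(32/5)²·(16-(32/5))²·((32/5)+2·16)/(120·16·200000) = -202752/48828125 m
Superposition: y = Σ y_i = -21331601/1171875000 m ≈ -0.018203 m

y(32/5) = -21331601/1171875000 m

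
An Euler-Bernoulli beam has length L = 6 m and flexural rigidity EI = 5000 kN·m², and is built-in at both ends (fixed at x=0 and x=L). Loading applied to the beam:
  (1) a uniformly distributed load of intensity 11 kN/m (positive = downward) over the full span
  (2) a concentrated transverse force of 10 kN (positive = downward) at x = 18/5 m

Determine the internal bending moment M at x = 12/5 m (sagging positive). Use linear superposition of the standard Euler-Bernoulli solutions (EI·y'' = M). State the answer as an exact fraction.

Load 1 — uniform load w=11 kN/m over full span:
  M_1 = wLx/2 - wL²/12 - wx²/2 = 11·6·(12/5)/2 - 11·6²/12 - 11·(12/5)²/2 = 363/25 kN·m
Load 2 — point force P=10 kN at a=18/5 m (b=L-a=12/5):
  M_2 = Pb²(3a+b)x/L³ - Pab²/L²  [x≤a] = 10·(12/5)²·(3·(18/5)+(12/5))·(12/5)/6³ - 10·(18/5)·(12/5)²/6² = 336/125 kN·m
Superposition: M = Σ M_i = 2151/125 kN·m ≈ 17.208000 kN·m

M(12/5) = 2151/125 kN·m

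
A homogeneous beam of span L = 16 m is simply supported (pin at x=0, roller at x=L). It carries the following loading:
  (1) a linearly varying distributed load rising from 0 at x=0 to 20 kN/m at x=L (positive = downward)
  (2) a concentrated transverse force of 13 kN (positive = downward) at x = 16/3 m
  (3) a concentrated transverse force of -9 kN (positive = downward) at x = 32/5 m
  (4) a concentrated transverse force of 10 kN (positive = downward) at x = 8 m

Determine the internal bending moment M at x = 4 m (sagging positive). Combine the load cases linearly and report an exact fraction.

M(4) = 3496/15 kN·m

Load 1 — triangular load w₀=20 kN/m (0→w₀ over full span):
  M_1 = w₀Lx/6 - w₀x³/(6L) = 20·16·4/6 - 20·4³/(6·16) = 200 kN·m
Load 2 — point force P=13 kN at a=16/3 m (b=L-a=32/3):
  M_2 = Pbx/L  [x≤a] = 13·(32/3)·4/16 = 104/3 kN·m
Load 3 — point force P=-9 kN at a=32/5 m (b=L-a=48/5):
  M_3 = Pbx/L  [x≤a] = (-9)·(48/5)·4/16 = -108/5 kN·m
Load 4 — point force P=10 kN at a=8 m (b=L-a=8):
  M_4 = Pbx/L  [x≤a] = 10·8·4/16 = 20 kN·m
Superposition: M = Σ M_i = 3496/15 kN·m ≈ 233.066667 kN·m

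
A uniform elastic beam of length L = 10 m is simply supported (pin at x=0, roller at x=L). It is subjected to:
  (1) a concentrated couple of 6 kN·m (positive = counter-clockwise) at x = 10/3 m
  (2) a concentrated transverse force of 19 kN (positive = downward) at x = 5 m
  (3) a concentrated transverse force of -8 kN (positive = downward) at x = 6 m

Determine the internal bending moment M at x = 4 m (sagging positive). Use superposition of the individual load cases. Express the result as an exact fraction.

Load 1 — applied couple M₀=6 kN·m at a=10/3 m (b=L-a=20/3):
  M_1 = M₀x/L - M₀  [x>a] = 6·4/10 - 6 = -18/5 kN·m
Load 2 — point force P=19 kN at a=5 m (b=L-a=5):
  M_2 = Pbx/L  [x≤a] = 19·5·4/10 = 38 kN·m
Load 3 — point force P=-8 kN at a=6 m (b=L-a=4):
  M_3 = Pbx/L  [x≤a] = (-8)·4·4/10 = -64/5 kN·m
Superposition: M = Σ M_i = 108/5 kN·m ≈ 21.600000 kN·m

M(4) = 108/5 kN·m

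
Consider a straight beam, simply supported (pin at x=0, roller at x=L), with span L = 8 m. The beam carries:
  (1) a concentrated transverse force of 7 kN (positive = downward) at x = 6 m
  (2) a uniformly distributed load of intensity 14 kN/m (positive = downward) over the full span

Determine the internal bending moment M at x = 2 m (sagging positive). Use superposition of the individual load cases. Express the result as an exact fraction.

Load 1 — point force P=7 kN at a=6 m (b=L-a=2):
  M_1 = Pbx/L  [x≤a] = 7·2·2/8 = 7/2 kN·m
Load 2 — uniform load w=14 kN/m over full span:
  M_2 = wx(L-x)/2 = 14·2·(8-2)/2 = 84 kN·m
Superposition: M = Σ M_i = 175/2 kN·m ≈ 87.500000 kN·m

M(2) = 175/2 kN·m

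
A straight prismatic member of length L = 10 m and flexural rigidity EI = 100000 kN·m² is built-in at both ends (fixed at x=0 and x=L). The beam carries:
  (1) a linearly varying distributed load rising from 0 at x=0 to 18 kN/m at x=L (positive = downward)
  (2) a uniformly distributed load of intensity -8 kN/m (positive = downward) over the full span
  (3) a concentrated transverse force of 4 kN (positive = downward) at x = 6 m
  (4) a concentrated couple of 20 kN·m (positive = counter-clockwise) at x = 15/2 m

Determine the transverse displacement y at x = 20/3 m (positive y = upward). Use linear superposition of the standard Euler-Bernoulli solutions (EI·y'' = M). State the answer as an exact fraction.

y(20/3) = -9319/12150000 m

Load 1 — triangular load w₀=18 kN/m (0→w₀ over full span):
  y_1 = -w₀x²(L-x)²(x+2L)/(120LEI) = -18·(20/3)²·(10-(20/3))²·((20/3)+2·10)/(120·10·100000) = -4/2025 m
Load 2 — uniform load w=-8 kN/m over full span:
  y_2 = -wx²(L-x)²/(24EI) = -(-8)·(20/3)²·(10-(20/3))²/(24·100000) = 2/1215 m
Load 3 — point force P=4 kN at a=6 m (b=L-a=4):
  y_3 = -Pa²(L-x)²(3bL-(3b+a)(L-x))/(6L³EI)  [x>a] = -4·6²·(10-(20/3))²·(3·4·10-(3·4+6)·(10-(20/3)))/(6·10³·100000) = -1/6250 m
Load 4 — applied couple M₀=20 kN·m at a=15/2 m (b=L-a=5/2):
  y_4 = (R_Ax³/6 - M_Ax²/2)/EI  [x≤a] with R_A=9/4, M_A=25/4 = ((9/4)·(20/3)³/6 - (25/4)·(20/3)²/2)/100000 = -1/3600 m
Superposition: y = Σ y_i = -9319/12150000 m ≈ -0.000767 m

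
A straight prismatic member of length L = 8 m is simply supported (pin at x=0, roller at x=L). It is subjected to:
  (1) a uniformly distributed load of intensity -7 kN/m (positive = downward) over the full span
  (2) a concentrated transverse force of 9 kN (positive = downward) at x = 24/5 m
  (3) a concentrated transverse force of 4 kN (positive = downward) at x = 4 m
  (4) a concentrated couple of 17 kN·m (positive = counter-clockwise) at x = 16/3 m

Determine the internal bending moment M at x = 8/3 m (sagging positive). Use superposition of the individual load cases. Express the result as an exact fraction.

M(8/3) = -1313/45 kN·m

Load 1 — uniform load w=-7 kN/m over full span:
  M_1 = wx(L-x)/2 = (-7)·(8/3)·(8-(8/3))/2 = -448/9 kN·m
Load 2 — point force P=9 kN at a=24/5 m (b=L-a=16/5):
  M_2 = Pbx/L  [x≤a] = 9·(16/5)·(8/3)/8 = 48/5 kN·m
Load 3 — point force P=4 kN at a=4 m (b=L-a=4):
  M_3 = Pbx/L  [x≤a] = 4·4·(8/3)/8 = 16/3 kN·m
Load 4 — applied couple M₀=17 kN·m at a=16/3 m (b=L-a=8/3):
  M_4 = M₀x/L  [x≤a] = 17·(8/3)/8 = 17/3 kN·m
Superposition: M = Σ M_i = -1313/45 kN·m ≈ -29.177778 kN·m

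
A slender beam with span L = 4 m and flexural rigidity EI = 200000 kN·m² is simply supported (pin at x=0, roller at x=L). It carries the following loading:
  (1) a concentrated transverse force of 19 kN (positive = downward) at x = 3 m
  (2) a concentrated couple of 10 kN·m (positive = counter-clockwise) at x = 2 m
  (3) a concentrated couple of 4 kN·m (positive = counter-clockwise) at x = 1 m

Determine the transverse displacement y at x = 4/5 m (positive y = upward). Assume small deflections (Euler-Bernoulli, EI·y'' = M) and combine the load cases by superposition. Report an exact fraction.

y(4/5) = -6497/150000000 m

Load 1 — point force P=19 kN at a=3 m (b=L-a=1):
  y_1 = -Pbx(L²-b²-x²)/(6LEI)  [x≤a] = -19·1·(4/5)·(4²-1²-(4/5)²)/(6·4·200000) = -6821/150000000 m
Load 2 — applied couple M₀=10 kN·m at a=2 m (b=L-a=2):
  y_2 = (M₀x³/(6L)+C₁x)/EI  [x≤a] with C₁=M₀(3b²-L²)/(6L)=-5/3 = (10·(4/5)³/(6·4)+(-5/3)·(4/5))/200000 = -7/1250000 m
Load 3 — applied couple M₀=4 kN·m at a=1 m (b=L-a=3):
  y_3 = (M₀x³/(6L)+C₁x)/EI  [x≤a] with C₁=M₀(3b²-L²)/(6L)=11/6 = (4·(4/5)³/(6·4)+(11/6)·(4/5))/200000 = 97/12500000 m
Superposition: y = Σ y_i = -6497/150000000 m ≈ -0.000043 m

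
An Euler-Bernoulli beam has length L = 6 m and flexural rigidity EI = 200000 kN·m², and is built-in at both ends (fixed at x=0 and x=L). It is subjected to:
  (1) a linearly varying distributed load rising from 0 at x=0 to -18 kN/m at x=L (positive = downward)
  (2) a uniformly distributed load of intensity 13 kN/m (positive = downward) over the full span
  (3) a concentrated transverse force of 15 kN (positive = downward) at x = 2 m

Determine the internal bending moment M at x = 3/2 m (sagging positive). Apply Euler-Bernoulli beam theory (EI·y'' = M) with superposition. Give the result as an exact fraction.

M(3/2) = 1727/240 kN·m

Load 1 — triangular load w₀=-18 kN/m (0→w₀ over full span):
  M_1 = 3w₀Lx/20 - w₀L²/30 - w₀x³/(6L) = 3·(-18)·6·(3/2)/20 - (-18)·6²/30 - (-18)·(3/2)³/(6·6) = -81/80 kN·m
Load 2 — uniform load w=13 kN/m over full span:
  M_2 = wLx/2 - wL²/12 - wx²/2 = 13·6·(3/2)/2 - 13·6²/12 - 13·(3/2)²/2 = 39/8 kN·m
Load 3 — point force P=15 kN at a=2 m (b=L-a=4):
  M_3 = Pb²(3a+b)x/L³ - Pab²/L²  [x≤a] = 15·4²·(3·2+4)·(3/2)/6³ - 15·2·4²/6² = 10/3 kN·m
Superposition: M = Σ M_i = 1727/240 kN·m ≈ 7.195833 kN·m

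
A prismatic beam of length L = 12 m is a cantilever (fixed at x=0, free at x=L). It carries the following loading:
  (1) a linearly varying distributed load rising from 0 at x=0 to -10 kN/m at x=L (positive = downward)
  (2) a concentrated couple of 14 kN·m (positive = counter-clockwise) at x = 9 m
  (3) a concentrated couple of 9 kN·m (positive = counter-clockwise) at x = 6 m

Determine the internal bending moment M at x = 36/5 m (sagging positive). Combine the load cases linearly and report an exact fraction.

Load 1 — triangular load w₀=-10 kN/m (0→w₀ over full span):
  M_1 = w₀Lx/2 - w₀L²/3 - w₀x³/(6L) = (-10)·12·(36/5)/2 - (-10)·12²/3 - (-10)·(36/5)³/(6·12) = 2496/25 kN·m
Load 2 — applied couple M₀=14 kN·m at a=9 m (b=L-a=3):
  M_2 = M₀  [x≤a] = 14 = 14 kN·m
Load 3 — applied couple M₀=9 kN·m at a=6 m (b=L-a=6):
  M_3 = 0  [x>a] = 0 kN·m
Superposition: M = Σ M_i = 2846/25 kN·m ≈ 113.840000 kN·m

M(36/5) = 2846/25 kN·m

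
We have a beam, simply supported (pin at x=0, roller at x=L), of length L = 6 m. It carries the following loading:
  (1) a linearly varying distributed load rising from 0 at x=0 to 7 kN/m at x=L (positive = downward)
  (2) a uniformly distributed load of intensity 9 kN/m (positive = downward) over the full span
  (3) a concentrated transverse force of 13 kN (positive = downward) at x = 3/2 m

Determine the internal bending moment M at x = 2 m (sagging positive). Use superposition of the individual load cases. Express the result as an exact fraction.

M(2) = 553/9 kN·m

Load 1 — triangular load w₀=7 kN/m (0→w₀ over full span):
  M_1 = w₀Lx/6 - w₀x³/(6L) = 7·6·2/6 - 7·2³/(6·6) = 112/9 kN·m
Load 2 — uniform load w=9 kN/m over full span:
  M_2 = wx(L-x)/2 = 9·2·(6-2)/2 = 36 kN·m
Load 3 — point force P=13 kN at a=3/2 m (b=L-a=9/2):
  M_3 = Pa(L-x)/L  [x>a] = 13·(3/2)·(6-2)/6 = 13 kN·m
Superposition: M = Σ M_i = 553/9 kN·m ≈ 61.444444 kN·m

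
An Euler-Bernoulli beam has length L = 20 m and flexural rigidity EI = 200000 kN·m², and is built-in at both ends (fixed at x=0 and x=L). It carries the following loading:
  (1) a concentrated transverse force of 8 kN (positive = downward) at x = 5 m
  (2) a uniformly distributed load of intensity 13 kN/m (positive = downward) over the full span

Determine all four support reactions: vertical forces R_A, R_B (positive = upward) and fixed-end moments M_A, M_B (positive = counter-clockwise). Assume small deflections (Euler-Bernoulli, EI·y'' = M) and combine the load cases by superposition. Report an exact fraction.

R_A = 547/4 kN, M_A = 2735/6 kN·m, R_B = 525/4 kN, M_B = -2645/6 kN·m

Load 1 — point force P=8 kN at a=5 m (b=L-a=15):
  R_A = Pb²(3a+b)/L³ = 8·15²·(3·5+15)/20³ = 27/4 kN
  M_A = Pab²/L² = 8·5·15²/20² = 45/2 kN·m
  R_B = Pa²(a+3b)/L³ = 8·5²·(5+3·15)/20³ = 5/4 kN
  M_B = -Pa²b/L² = -8·5²·15/20² = -15/2 kN·m
Load 2 — uniform load w=13 kN/m over full span:
  R_A = wL/2 = 13·20/2 = 130 kN
  M_A = wL²/12 = 13·20²/12 = 1300/3 kN·m
  R_B = wL/2 = 13·20/2 = 130 kN
  M_B = -wL²/12 = -13·20²/12 = -1300/3 kN·m
Superposition: R_A = 547/4 kN, M_A = 2735/6 kN·m, R_B = 525/4 kN, M_B = -2645/6 kN·m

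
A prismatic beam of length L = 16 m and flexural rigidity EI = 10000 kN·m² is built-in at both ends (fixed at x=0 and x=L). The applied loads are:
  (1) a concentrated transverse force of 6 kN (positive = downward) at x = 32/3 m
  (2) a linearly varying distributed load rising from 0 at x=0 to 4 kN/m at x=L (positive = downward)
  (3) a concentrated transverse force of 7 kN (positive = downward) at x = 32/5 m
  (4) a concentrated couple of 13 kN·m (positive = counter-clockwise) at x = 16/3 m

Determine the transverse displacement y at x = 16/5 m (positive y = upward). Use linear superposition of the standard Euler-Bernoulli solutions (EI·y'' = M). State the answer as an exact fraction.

Load 1 — point force P=6 kN at a=32/3 m (b=L-a=16/3):
  y_1 = -Pb²x²(3aL-(3a+b)x)/(6L³EI)  [x≤a] = -6·(16/3)²·(16/5)²·(3·(32/3)·16-(3·(32/3)+(16/3))·(16/5))/(6·16³·10000) = -5888/2109375 m
Load 2 — triangular load w₀=4 kN/m (0→w₀ over full span):
  y_2 = -w₀x²(L-x)²(x+2L)/(120LEI) = -4·(16/5)²·(16-(16/5))²·((16/5)+2·16)/(120·16·10000) = -360448/29296875 m
Load 3 — point force P=7 kN at a=32/5 m (b=L-a=48/5):
  y_3 = -Pb²x²(3aL-(3a+b)x)/(6L³EI)  [x≤a] = -7·(48/5)²·(16/5)²·(3·(32/5)·16-(3·(32/5)+(48/5))·(16/5))/(6·16³·10000) = -56448/9765625 m
Load 4 — applied couple M₀=13 kN·m at a=16/3 m (b=L-a=32/3):
  y_4 = (R_Ax³/6 - M_Ax²/2)/EI  [x≤a] with R_A=13/12, M_A=0 = ((13/12)·(16/5)³/6 - 0·(16/5)²/2)/10000 = 416/703125 m
Superposition: y = Σ y_i = -5348128/263671875 m ≈ -0.020283 m

y(16/5) = -5348128/263671875 m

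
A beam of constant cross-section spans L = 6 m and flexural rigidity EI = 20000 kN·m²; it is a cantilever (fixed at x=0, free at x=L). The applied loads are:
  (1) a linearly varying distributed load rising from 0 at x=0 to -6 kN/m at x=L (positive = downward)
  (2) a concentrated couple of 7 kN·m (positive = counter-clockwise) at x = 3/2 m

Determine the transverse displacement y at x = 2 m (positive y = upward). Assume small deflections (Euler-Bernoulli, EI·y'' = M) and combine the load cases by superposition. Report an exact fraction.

Load 1 — triangular load w₀=-6 kN/m (0→w₀ over full span):
  y_1 = (w₀Lx³/12-w₀L²x²/6-w₀x⁵/(120L))/EI = ((-6)·6·2³/12-(-6)·6²·2²/6-(-6)·2⁵/(120·6))/20000 = 451/75000 m
Load 2 — applied couple M₀=7 kN·m at a=3/2 m (b=L-a=9/2):
  y_2 = M₀a(2x-a)/(2EI)  [x>a] = 7·(3/2)·(2·2-(3/2))/(2·20000) = 21/32000 m
Superposition: y = Σ y_i = 16007/2400000 m ≈ 0.006670 m

y(2) = 16007/2400000 m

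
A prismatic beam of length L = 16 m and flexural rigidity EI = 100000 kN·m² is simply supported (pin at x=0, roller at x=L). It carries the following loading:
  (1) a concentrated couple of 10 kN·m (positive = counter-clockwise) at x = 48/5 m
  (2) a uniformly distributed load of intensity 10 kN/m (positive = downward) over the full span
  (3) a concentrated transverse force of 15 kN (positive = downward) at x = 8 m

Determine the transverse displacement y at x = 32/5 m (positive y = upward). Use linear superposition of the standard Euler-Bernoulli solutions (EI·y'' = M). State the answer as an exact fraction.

Load 1 — applied couple M₀=10 kN·m at a=48/5 m (b=L-a=32/5):
  y_1 = (M₀x³/(6L)+C₁x)/EI  [x≤a] with C₁=M₀(3b²-L²)/(6L)=-208/15 = (10·(32/5)³/(6·16)+(-208/15)·(32/5))/100000 = -48/78125 m
Load 2 — uniform load w=10 kN/m over full span:
  y_2 = -wx(L³-2Lx²+x³)/(24EI) = -10·(32/5)·(16³-2·16·(32/5)²+(32/5)³)/(24·100000) = -31744/390625 m
Load 3 — point force P=15 kN at a=8 m (b=L-a=8):
  y_3 = -Pbx(L²-b²-x²)/(6LEI)  [x≤a] = -15·8·(32/5)·(16²-8²-(32/5)²)/(6·16·100000) = -944/78125 m
Superposition: y = Σ y_i = -36704/390625 m ≈ -0.093962 m

y(32/5) = -36704/390625 m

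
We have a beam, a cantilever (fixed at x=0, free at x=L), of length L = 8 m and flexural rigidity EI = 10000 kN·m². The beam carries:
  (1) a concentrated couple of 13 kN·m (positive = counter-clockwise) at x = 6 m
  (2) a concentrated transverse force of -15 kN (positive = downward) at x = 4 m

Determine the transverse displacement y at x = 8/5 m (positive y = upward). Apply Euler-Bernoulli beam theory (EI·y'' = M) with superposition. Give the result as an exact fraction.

Load 1 — applied couple M₀=13 kN·m at a=6 m (b=L-a=2):
  y_1 = M₀x²/(2EI)  [x≤a] = 13·(8/5)²/(2·10000) = 26/15625 m
Load 2 — point force P=-15 kN at a=4 m (b=L-a=4):
  y_2 = -Px²(3a-x)/(6EI)  [x≤a] = -(-15)·(8/5)²·(3·4-(8/5))/(6·10000) = 104/15625 m
Superposition: y = Σ y_i = 26/3125 m ≈ 0.008320 m

y(8/5) = 26/3125 m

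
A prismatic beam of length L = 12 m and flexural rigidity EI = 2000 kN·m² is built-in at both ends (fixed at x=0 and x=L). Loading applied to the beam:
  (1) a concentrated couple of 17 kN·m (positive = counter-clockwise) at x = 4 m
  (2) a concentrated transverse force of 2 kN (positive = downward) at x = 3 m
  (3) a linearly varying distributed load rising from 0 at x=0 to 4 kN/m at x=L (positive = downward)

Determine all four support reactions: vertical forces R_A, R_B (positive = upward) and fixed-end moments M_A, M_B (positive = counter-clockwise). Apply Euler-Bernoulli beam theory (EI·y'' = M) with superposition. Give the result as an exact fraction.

Load 1 — applied couple M₀=17 kN·m at a=4 m (b=L-a=8):
  R_A = 6M₀ab/L³ = 6·17·4·8/12³ = 17/9 kN
  M_A = M₀b(2a-b)/L² = 17·8·(2·4-8)/12² = 0 kN·m
  R_B = -6M₀ab/L³ = -6·17·4·8/12³ = -17/9 kN
  M_B = M₀a(2b-a)/L² = 17·4·(2·8-4)/12² = 17/3 kN·m
Load 2 — point force P=2 kN at a=3 m (b=L-a=9):
  R_A = Pb²(3a+b)/L³ = 2·9²·(3·3+9)/12³ = 27/16 kN
  M_A = Pab²/L² = 2·3·9²/12² = 27/8 kN·m
  R_B = Pa²(a+3b)/L³ = 2·3²·(3+3·9)/12³ = 5/16 kN
  M_B = -Pa²b/L² = -2·3²·9/12² = -9/8 kN·m
Load 3 — triangular load w₀=4 kN/m (0→w₀ over full span):
  R_A = 3w₀L/20 = 3·4·12/20 = 36/5 kN
  M_A = w₀L²/30 = 4·12²/30 = 96/5 kN·m
  R_B = 7w₀L/20 = 7·4·12/20 = 84/5 kN
  M_B = -w₀L²/20 = -4·12²/20 = -144/5 kN·m
Superposition: R_A = 7759/720 kN, M_A = 903/40 kN·m, R_B = 10961/720 kN, M_B = -2911/120 kN·m

R_A = 7759/720 kN, M_A = 903/40 kN·m, R_B = 10961/720 kN, M_B = -2911/120 kN·m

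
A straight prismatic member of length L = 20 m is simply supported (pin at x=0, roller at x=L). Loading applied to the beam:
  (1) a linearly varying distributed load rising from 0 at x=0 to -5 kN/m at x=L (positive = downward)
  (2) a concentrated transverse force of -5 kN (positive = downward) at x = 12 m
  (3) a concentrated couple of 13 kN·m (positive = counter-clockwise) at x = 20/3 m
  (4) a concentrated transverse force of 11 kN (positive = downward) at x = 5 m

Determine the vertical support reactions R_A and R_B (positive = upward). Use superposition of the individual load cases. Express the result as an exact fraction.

Load 1 — triangular load w₀=-5 kN/m (0→w₀ over full span):
  R_A = w₀L/6 = (-5)·20/6 = -50/3 kN
  R_B = w₀L/3 = (-5)·20/3 = -100/3 kN
Load 2 — point force P=-5 kN at a=12 m (b=L-a=8):
  R_A = Pb/L = (-5)·8/20 = -2 kN
  R_B = Pa/L = (-5)·12/20 = -3 kN
Load 3 — applied couple M₀=13 kN·m at a=20/3 m (b=L-a=40/3):
  R_A = M₀/L = 13/20 kN
  R_B = -M₀/L = -13/20 kN
Load 4 — point force P=11 kN at a=5 m (b=L-a=15):
  R_A = Pb/L = 11·15/20 = 33/4 kN
  R_B = Pa/L = 11·5/20 = 11/4 kN
Superposition: R_A = -293/30 kN, R_B = -1027/30 kN

R_A = -293/30 kN, R_B = -1027/30 kN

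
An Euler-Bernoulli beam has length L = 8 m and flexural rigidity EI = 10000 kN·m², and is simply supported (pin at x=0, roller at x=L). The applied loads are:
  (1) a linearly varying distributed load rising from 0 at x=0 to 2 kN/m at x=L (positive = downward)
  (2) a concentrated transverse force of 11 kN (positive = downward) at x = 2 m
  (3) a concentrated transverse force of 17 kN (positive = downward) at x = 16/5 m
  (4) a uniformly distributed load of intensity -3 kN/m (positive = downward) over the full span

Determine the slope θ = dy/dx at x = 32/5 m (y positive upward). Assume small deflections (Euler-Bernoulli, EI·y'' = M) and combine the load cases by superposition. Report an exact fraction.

θ(32/5) = 480847/112500000 rad

Load 1 — triangular load w₀=2 kN/m (0→w₀ over full span):
  θ_1 = -w₀(7L⁴-30L²x²+15x⁴)/(360LEI) = -2·(7·8⁴-30·8²·(32/5)²+15·(32/5)⁴)/(360·8·10000) = 6056/3515625 rad
Load 2 — point force P=11 kN at a=2 m (b=L-a=6):
  θ_2 = -Pa(2L²-6Lx+3x²+a²)/(6LEI)  [x>a] = -11·2·(2·8²-6·8·(32/5)+3·(32/5)²+2²)/(6·8·10000) = 1199/500000 rad
Load 3 — point force P=17 kN at a=16/5 m (b=L-a=24/5):
  θ_3 = -Pa(2L²-6Lx+3x²+a²)/(6LEI)  [x>a] = -17·(16/5)·(2·8²-6·8·(32/5)+3·(32/5)²+(16/5)²)/(6·8·10000) = 408/78125 rad
Load 4 — uniform load w=-3 kN/m over full span:
  θ_4 = -w(L³-6Lx²+4x³)/(24EI) = -(-3)·(8³-6·8·(32/5)²+4·(32/5)³)/(24·10000) = -396/78125 rad
Superposition: θ = Σ θ_i = 480847/112500000 rad ≈ 0.004274 rad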